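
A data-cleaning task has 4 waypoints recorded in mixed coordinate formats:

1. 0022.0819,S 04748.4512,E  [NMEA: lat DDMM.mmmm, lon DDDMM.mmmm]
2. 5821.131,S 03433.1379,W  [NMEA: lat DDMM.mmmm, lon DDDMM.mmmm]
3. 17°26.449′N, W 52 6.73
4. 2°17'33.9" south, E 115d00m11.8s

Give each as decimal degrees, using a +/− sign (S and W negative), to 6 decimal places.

Point 1:
  Latitude: split at 2 digits → 00° and 22.0819′; 0 + 22.0819/60 = 0.3680317
  S ⇒ negate
  Lon: split at 3 digits → 047° and 48.4512′; 47 + 48.4512/60 = 47.8075200
  E → positive
Point 2:
  Latitude: degrees = first 2 digits = 58, minutes = 21.131; 58 + 21.131/60 = 58.3521833
  S → negative
  Longitude: degrees = first 3 digits = 34, minutes = 33.1379; 34 + 33.1379/60 = 34.5522983
  W → negative
Point 3:
  Lat: 17 + 26.449/60 = 17.4408167
  N → positive
  λ: 6.73′ = 0.112167°; total 52.1121667
  W → negative
Point 4:
  Latitude: 2 + 17/60 + 33.9/3600 = 2.2927500
  S → negative
  Lon: 115 + 0/60 + 11.8/3600 = 115.0032778
  E ⇒ keep positive

1. -0.368032, 47.807520
2. -58.352183, -34.552298
3. 17.440817, -52.112167
4. -2.292750, 115.003278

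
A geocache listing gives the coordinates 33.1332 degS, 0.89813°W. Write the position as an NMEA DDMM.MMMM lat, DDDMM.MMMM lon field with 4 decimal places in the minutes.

φ: minutes = (33.133200 − 33) × 60 = 7.992000
Longitude: minutes = (0.898130 − 0) × 60 = 53.887800

3307.9920,S / 00053.8878,W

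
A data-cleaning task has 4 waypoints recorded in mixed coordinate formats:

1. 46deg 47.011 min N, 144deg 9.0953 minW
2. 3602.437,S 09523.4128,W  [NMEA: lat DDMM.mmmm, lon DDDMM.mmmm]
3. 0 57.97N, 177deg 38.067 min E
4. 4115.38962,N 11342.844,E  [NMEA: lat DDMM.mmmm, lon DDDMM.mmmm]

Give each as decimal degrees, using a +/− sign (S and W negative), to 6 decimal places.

1. 46.783517, -144.151588
2. -36.040617, -95.390213
3. 0.966167, 177.634450
4. 41.256494, 113.714067

Point 1:
  φ: 46 + 47.011/60 = 46.7835167
  N ⇒ keep positive
  Lon: 9.0953′ = 0.151588°; total 144.1515883
  W → negative
Point 2:
  φ: degrees = first 2 digits = 36, minutes = 2.437; 36 + 2.437/60 = 36.0406167
  hemisphere S, so the sign is −
  Longitude: split at 3 digits → 095° and 23.4128′; 95 + 23.4128/60 = 95.3902133
  W → negative
Point 3:
  φ: 0 + 57.97/60 = 0.9661667
  N → positive
  Lon: 38.067′ = 0.634450°; total 177.6344500
  E ⇒ keep positive
Point 4:
  φ: degrees = first 2 digits = 41, minutes = 15.38962; 41 + 15.38962/60 = 41.2564937
  N ⇒ keep positive
  Lon: split at 3 digits → 113° and 42.844′; 113 + 42.844/60 = 113.7140667
  E ⇒ keep positive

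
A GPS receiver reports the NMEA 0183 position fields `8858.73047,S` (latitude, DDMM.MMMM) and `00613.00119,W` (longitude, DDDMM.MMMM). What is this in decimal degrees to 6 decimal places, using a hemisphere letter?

88.978841° S, 6.216687° W

φ: split at 2 digits → 88° and 58.73047′; 88 + 58.73047/60 = 88.9788412
Longitude: split at 3 digits → 006° and 13.00119′; 6 + 13.00119/60 = 6.2166865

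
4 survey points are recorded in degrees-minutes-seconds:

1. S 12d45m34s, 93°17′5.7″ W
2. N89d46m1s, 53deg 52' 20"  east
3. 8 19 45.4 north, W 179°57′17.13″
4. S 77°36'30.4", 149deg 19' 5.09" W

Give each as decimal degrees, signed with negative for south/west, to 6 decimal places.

Point 1:
  Latitude: 12° + 45/60 + 34/3600 = 12 + 0.750000 + 0.009444 = 12.7594444
  hemisphere S, so the sign is −
  Lon: 93 + 17/60 + 5.7/3600 = 93.2849167
  hemisphere W, so the sign is −
Point 2:
  φ: 89 + 46/60 + 1/3600 = 89.7669444
  N ⇒ keep positive
  λ: 52′ + 20″ = 52.33333′; 53 + 52.33333/60 = 53.8722222
  E ⇒ keep positive
Point 3:
  Latitude: 8 + 19/60 + 45.4/3600 = 8.3292778
  N → positive
  Longitude: 179° + 57/60 + 17.13/3600 = 179 + 0.950000 + 0.004758 = 179.9547583
  hemisphere W, so the sign is −
Point 4:
  Latitude: 77° + 36/60 + 30.4/3600 = 77 + 0.600000 + 0.008444 = 77.6084444
  S → negative
  λ: 149° + 19/60 + 5.09/3600 = 149 + 0.316667 + 0.001414 = 149.3180806
  W ⇒ negate

1. -12.759444, -93.284917
2. 89.766944, 53.872222
3. 8.329278, -179.954758
4. -77.608444, -149.318081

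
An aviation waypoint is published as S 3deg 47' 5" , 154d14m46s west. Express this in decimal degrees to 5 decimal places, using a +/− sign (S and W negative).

Latitude: 3° + 47/60 + 5/3600 = 3 + 0.783333 + 0.001389 = 3.784722
S → negative
Lon: 154 + 14/60 + 46/3600 = 154.246111
hemisphere W, so the sign is −

-3.78472, -154.24611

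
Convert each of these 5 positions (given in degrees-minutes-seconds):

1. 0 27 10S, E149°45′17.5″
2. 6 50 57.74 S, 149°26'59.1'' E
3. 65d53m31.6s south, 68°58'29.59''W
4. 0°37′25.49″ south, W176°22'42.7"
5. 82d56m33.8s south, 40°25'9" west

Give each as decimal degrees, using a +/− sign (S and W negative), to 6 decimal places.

Point 1:
  Lat: 0 + 27/60 + 10/3600 = 0.4527778
  S → negative
  λ: 149 + 45/60 + 17.5/3600 = 149.7548611
  E → positive
Point 2:
  Latitude: 6 + 50/60 + 57.74/3600 = 6.8493722
  S ⇒ negate
  λ: 149° + 26/60 + 59.1/3600 = 149 + 0.433333 + 0.016417 = 149.4497500
  E → positive
Point 3:
  Lat: 65° + 53/60 + 31.6/3600 = 65 + 0.883333 + 0.008778 = 65.8921111
  S → negative
  Longitude: 68° + 58/60 + 29.59/3600 = 68 + 0.966667 + 0.008219 = 68.9748861
  W ⇒ negate
Point 4:
  φ: 0 + 37/60 + 25.49/3600 = 0.6237472
  hemisphere S, so the sign is −
  λ: 22′ + 42.7″ = 22.71167′; 176 + 22.71167/60 = 176.3785278
  W → negative
Point 5:
  Latitude: 82° + 56/60 + 33.8/3600 = 82 + 0.933333 + 0.009389 = 82.9427222
  S ⇒ negate
  Longitude: 40° + 25/60 + 9/3600 = 40 + 0.416667 + 0.002500 = 40.4191667
  W → negative

1. -0.452778, 149.754861
2. -6.849372, 149.449750
3. -65.892111, -68.974886
4. -0.623747, -176.378528
5. -82.942722, -40.419167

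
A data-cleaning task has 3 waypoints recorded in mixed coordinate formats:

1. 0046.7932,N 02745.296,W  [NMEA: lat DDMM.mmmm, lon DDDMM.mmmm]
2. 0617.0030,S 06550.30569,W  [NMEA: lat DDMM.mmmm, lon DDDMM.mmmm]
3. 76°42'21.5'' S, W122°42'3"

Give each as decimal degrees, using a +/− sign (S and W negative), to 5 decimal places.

Point 1:
  Lat: degrees = first 2 digits = 0, minutes = 46.7932; 0 + 46.7932/60 = 0.779887
  N → positive
  Longitude: degrees = first 3 digits = 27, minutes = 45.296; 27 + 45.296/60 = 27.754933
  hemisphere W, so the sign is −
Point 2:
  Latitude: degrees = first 2 digits = 6, minutes = 17.003; 6 + 17.003/60 = 6.283383
  S → negative
  λ: split at 3 digits → 065° and 50.30569′; 65 + 50.30569/60 = 65.838428
  hemisphere W, so the sign is −
Point 3:
  Lat: 76 + 42/60 + 21.5/3600 = 76.705972
  hemisphere S, so the sign is −
  Lon: 122 + 42/60 + 3/3600 = 122.700833
  W ⇒ negate

1. 0.77989, -27.75493
2. -6.28338, -65.83843
3. -76.70597, -122.70083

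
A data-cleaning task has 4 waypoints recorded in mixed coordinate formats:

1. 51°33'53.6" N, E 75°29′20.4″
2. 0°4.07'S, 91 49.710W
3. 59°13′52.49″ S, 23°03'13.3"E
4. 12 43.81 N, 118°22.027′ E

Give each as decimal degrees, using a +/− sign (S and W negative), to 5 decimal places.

1. 51.56489, 75.48900
2. -0.06783, -91.82850
3. -59.23125, 23.05369
4. 12.73017, 118.36712

Point 1:
  Lat: 51 + 33/60 + 53.6/3600 = 51.564889
  N → positive
  λ: 29′ + 20.4″ = 29.34000′; 75 + 29.34000/60 = 75.489000
  E ⇒ keep positive
Point 2:
  Lat: 0 + 4.07/60 = 0.067833
  S ⇒ negate
  Lon: 91 + 49.71/60 = 91.828500
  hemisphere W, so the sign is −
Point 3:
  Latitude: 13′ + 52.49″ = 13.87483′; 59 + 13.87483/60 = 59.231247
  S ⇒ negate
  Longitude: 3′ + 13.3″ = 3.22167′; 23 + 3.22167/60 = 23.053694
  E → positive
Point 4:
  φ: 43.81′ = 0.730167°; total 12.730167
  N → positive
  λ: 118 + 22.027/60 = 118.367117
  E → positive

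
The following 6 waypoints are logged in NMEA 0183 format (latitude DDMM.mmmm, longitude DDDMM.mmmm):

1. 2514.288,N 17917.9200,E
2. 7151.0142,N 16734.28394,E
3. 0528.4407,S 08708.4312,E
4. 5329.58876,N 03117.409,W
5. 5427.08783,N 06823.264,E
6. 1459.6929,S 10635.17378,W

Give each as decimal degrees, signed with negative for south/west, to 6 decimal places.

Point 1:
  φ: split at 2 digits → 25° and 14.288′; 25 + 14.288/60 = 25.2381333
  N ⇒ keep positive
  Lon: degrees = first 3 digits = 179, minutes = 17.92; 179 + 17.92/60 = 179.2986667
  E → positive
Point 2:
  φ: split at 2 digits → 71° and 51.0142′; 71 + 51.0142/60 = 71.8502367
  N → positive
  Lon: split at 3 digits → 167° and 34.28394′; 167 + 34.28394/60 = 167.5713990
  E ⇒ keep positive
Point 3:
  Lat: degrees = first 2 digits = 5, minutes = 28.4407; 5 + 28.4407/60 = 5.4740117
  S ⇒ negate
  Longitude: split at 3 digits → 087° and 8.4312′; 87 + 8.4312/60 = 87.1405200
  E ⇒ keep positive
Point 4:
  Lat: split at 2 digits → 53° and 29.58876′; 53 + 29.58876/60 = 53.4931460
  N ⇒ keep positive
  Longitude: split at 3 digits → 031° and 17.409′; 31 + 17.409/60 = 31.2901500
  hemisphere W, so the sign is −
Point 5:
  Latitude: degrees = first 2 digits = 54, minutes = 27.08783; 54 + 27.08783/60 = 54.4514638
  N ⇒ keep positive
  λ: split at 3 digits → 068° and 23.264′; 68 + 23.264/60 = 68.3877333
  E ⇒ keep positive
Point 6:
  Latitude: split at 2 digits → 14° and 59.6929′; 14 + 59.6929/60 = 14.9948817
  S ⇒ negate
  Longitude: split at 3 digits → 106° and 35.17378′; 106 + 35.17378/60 = 106.5862297
  W ⇒ negate

1. 25.238133, 179.298667
2. 71.850237, 167.571399
3. -5.474012, 87.140520
4. 53.493146, -31.290150
5. 54.451464, 68.387733
6. -14.994882, -106.586230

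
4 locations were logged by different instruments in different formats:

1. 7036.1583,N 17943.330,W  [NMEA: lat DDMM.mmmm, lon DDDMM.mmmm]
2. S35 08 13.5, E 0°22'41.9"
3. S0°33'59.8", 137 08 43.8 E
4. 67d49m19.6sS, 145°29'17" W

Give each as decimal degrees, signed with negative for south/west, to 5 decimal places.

1. 70.60264, -179.72217
2. -35.13708, 0.37831
3. -0.56661, 137.14550
4. -67.82211, -145.48806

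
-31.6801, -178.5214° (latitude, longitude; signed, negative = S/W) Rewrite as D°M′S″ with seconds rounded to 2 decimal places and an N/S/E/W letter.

Latitude is negative → S; |value| = 31.680100
Latitude: 0.680100 × 60 = 40.80600′ → 40′, remainder × 60 = 48.3600″
Longitude is negative → W; |value| = 178.521400
Lon: whole degrees 178; 31.28400′ → 31′ and 17.0400″

31°40′48.36″ S, 178°31′17.04″ W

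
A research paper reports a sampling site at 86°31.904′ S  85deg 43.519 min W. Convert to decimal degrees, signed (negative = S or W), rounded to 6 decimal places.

Latitude: 31.904′ = 0.531733°; total 86.5317333
S → negative
Lon: 85 + 43.519/60 = 85.7253167
W ⇒ negate

-86.531733, -85.725317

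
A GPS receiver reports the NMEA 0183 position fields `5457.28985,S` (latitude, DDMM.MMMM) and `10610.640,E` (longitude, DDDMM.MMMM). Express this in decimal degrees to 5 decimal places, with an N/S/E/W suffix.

54.95483° S, 106.17733° E

Lat: degrees = first 2 digits = 54, minutes = 57.28985; 54 + 57.28985/60 = 54.954831
Longitude: degrees = first 3 digits = 106, minutes = 10.64; 106 + 10.64/60 = 106.177333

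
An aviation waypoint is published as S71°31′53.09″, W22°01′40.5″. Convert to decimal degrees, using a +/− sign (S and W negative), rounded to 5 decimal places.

-71.53141, -22.02792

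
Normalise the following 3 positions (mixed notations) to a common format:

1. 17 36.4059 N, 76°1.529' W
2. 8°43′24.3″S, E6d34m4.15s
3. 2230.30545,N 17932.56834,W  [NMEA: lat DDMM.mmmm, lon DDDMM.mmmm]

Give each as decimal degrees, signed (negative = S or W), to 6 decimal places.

Point 1:
  Latitude: 36.4059′ = 0.606765°; total 17.6067650
  N ⇒ keep positive
  λ: 1.529′ = 0.025483°; total 76.0254833
  hemisphere W, so the sign is −
Point 2:
  φ: 43′ + 24.3″ = 43.40500′; 8 + 43.40500/60 = 8.7234167
  S ⇒ negate
  Lon: 34′ + 4.15″ = 34.06917′; 6 + 34.06917/60 = 6.5678194
  E → positive
Point 3:
  Latitude: degrees = first 2 digits = 22, minutes = 30.30545; 22 + 30.30545/60 = 22.5050908
  N ⇒ keep positive
  λ: split at 3 digits → 179° and 32.56834′; 179 + 32.56834/60 = 179.5428057
  W ⇒ negate

1. 17.606765, -76.025483
2. -8.723417, 6.567819
3. 22.505091, -179.542806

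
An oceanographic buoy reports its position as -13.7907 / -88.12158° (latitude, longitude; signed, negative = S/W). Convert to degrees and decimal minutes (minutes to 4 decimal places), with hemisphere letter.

Latitude is negative → S; |value| = 13.790700
φ: minutes = (13.790700 − 13) × 60 = 47.442000
Longitude is negative → W; |value| = 88.121580
Lon: fractional part 0.121580 → 7.294800 minutes

13° 47.4420′ S, 88° 7.2948′ W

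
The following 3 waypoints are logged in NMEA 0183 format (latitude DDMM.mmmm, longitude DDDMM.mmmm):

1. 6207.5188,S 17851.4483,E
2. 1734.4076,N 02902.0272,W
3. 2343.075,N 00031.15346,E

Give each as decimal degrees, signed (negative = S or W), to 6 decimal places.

1. -62.125313, 178.857472
2. 17.573460, -29.033787
3. 23.717917, 0.519224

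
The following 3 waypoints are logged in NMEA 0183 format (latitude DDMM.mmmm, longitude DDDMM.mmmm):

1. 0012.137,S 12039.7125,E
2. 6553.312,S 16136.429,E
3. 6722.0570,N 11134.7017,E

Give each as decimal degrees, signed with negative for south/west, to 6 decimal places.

1. -0.202283, 120.661875
2. -65.888533, 161.607150
3. 67.367617, 111.578362

Point 1:
  φ: degrees = first 2 digits = 0, minutes = 12.137; 0 + 12.137/60 = 0.2022833
  S → negative
  Lon: split at 3 digits → 120° and 39.7125′; 120 + 39.7125/60 = 120.6618750
  E → positive
Point 2:
  φ: degrees = first 2 digits = 65, minutes = 53.312; 65 + 53.312/60 = 65.8885333
  S → negative
  Lon: split at 3 digits → 161° and 36.429′; 161 + 36.429/60 = 161.6071500
  E → positive
Point 3:
  φ: degrees = first 2 digits = 67, minutes = 22.057; 67 + 22.057/60 = 67.3676167
  N → positive
  Longitude: split at 3 digits → 111° and 34.7017′; 111 + 34.7017/60 = 111.5783617
  E ⇒ keep positive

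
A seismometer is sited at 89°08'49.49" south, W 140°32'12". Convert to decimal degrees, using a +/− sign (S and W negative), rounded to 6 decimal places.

-89.147081, -140.536667

φ: 8′ + 49.49″ = 8.82483′; 89 + 8.82483/60 = 89.1470806
S ⇒ negate
λ: 140 + 32/60 + 12/3600 = 140.5366667
W ⇒ negate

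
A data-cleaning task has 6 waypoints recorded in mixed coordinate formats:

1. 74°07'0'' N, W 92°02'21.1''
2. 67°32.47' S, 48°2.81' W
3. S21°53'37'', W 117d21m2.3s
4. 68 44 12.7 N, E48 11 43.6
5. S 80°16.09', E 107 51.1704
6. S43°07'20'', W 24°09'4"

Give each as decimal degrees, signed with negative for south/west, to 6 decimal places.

1. 74.116667, -92.039194
2. -67.541167, -48.046833
3. -21.893611, -117.350639
4. 68.736861, 48.195444
5. -80.268167, 107.852840
6. -43.122222, -24.151111

Point 1:
  Lat: 74 + 7/60 + 0/3600 = 74.1166667
  N ⇒ keep positive
  Lon: 2′ + 21.1″ = 2.35167′; 92 + 2.35167/60 = 92.0391944
  W ⇒ negate
Point 2:
  φ: 32.47′ = 0.541167°; total 67.5411667
  S ⇒ negate
  Lon: 48 + 2.81/60 = 48.0468333
  W → negative
Point 3:
  Latitude: 21 + 53/60 + 37/3600 = 21.8936111
  hemisphere S, so the sign is −
  Lon: 21′ + 2.3″ = 21.03833′; 117 + 21.03833/60 = 117.3506389
  hemisphere W, so the sign is −
Point 4:
  Latitude: 68 + 44/60 + 12.7/3600 = 68.7368611
  N → positive
  λ: 11′ + 43.6″ = 11.72667′; 48 + 11.72667/60 = 48.1954444
  E → positive
Point 5:
  Latitude: 80 + 16.09/60 = 80.2681667
  S → negative
  λ: 51.1704′ = 0.852840°; total 107.8528400
  E ⇒ keep positive
Point 6:
  Lat: 43 + 7/60 + 20/3600 = 43.1222222
  hemisphere S, so the sign is −
  Lon: 24 + 9/60 + 4/3600 = 24.1511111
  W ⇒ negate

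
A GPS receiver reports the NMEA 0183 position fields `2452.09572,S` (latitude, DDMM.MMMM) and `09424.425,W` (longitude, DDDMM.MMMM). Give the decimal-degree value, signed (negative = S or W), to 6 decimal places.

-24.868262, -94.407083

Latitude: split at 2 digits → 24° and 52.09572′; 24 + 52.09572/60 = 24.8682620
S → negative
λ: degrees = first 3 digits = 94, minutes = 24.425; 94 + 24.425/60 = 94.4070833
W → negative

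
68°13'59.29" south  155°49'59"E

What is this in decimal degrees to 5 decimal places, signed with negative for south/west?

-68.23314, 155.83306

Latitude: 68 + 13/60 + 59.29/3600 = 68.233136
S → negative
Longitude: 155 + 49/60 + 59/3600 = 155.833056
E ⇒ keep positive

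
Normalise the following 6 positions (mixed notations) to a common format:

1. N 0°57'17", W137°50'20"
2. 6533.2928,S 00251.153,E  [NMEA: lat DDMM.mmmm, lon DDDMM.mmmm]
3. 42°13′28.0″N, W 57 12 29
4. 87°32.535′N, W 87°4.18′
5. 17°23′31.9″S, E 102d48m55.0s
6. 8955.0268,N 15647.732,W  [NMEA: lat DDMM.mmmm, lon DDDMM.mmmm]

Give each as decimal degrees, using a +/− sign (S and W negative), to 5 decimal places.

Point 1:
  Lat: 0° + 57/60 + 17/3600 = 0 + 0.950000 + 0.004722 = 0.954722
  N ⇒ keep positive
  Lon: 137 + 50/60 + 20/3600 = 137.838889
  W ⇒ negate
Point 2:
  Latitude: split at 2 digits → 65° and 33.2928′; 65 + 33.2928/60 = 65.554880
  S → negative
  Lon: split at 3 digits → 002° and 51.153′; 2 + 51.153/60 = 2.852550
  E ⇒ keep positive
Point 3:
  φ: 42° + 13/60 + 28/3600 = 42 + 0.216667 + 0.007778 = 42.224444
  N ⇒ keep positive
  Lon: 12′ + 29″ = 12.48333′; 57 + 12.48333/60 = 57.208056
  W ⇒ negate
Point 4:
  Lat: 32.535′ = 0.542250°; total 87.542250
  N ⇒ keep positive
  Lon: 87 + 4.18/60 = 87.069667
  hemisphere W, so the sign is −
Point 5:
  φ: 17 + 23/60 + 31.9/3600 = 17.392194
  hemisphere S, so the sign is −
  Longitude: 48′ + 55″ = 48.91667′; 102 + 48.91667/60 = 102.815278
  E → positive
Point 6:
  Latitude: degrees = first 2 digits = 89, minutes = 55.0268; 89 + 55.0268/60 = 89.917113
  N ⇒ keep positive
  Longitude: split at 3 digits → 156° and 47.732′; 156 + 47.732/60 = 156.795533
  hemisphere W, so the sign is −

1. 0.95472, -137.83889
2. -65.55488, 2.85255
3. 42.22444, -57.20806
4. 87.54225, -87.06967
5. -17.39219, 102.81528
6. 89.91711, -156.79553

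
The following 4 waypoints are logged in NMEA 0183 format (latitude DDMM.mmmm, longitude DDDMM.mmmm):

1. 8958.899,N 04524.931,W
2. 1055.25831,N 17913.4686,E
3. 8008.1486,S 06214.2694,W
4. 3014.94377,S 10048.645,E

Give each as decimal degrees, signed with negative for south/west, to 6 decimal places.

Point 1:
  φ: split at 2 digits → 89° and 58.899′; 89 + 58.899/60 = 89.9816500
  N ⇒ keep positive
  λ: split at 3 digits → 045° and 24.931′; 45 + 24.931/60 = 45.4155167
  hemisphere W, so the sign is −
Point 2:
  Latitude: split at 2 digits → 10° and 55.25831′; 10 + 55.25831/60 = 10.9209718
  N ⇒ keep positive
  Lon: degrees = first 3 digits = 179, minutes = 13.4686; 179 + 13.4686/60 = 179.2244767
  E ⇒ keep positive
Point 3:
  Lat: split at 2 digits → 80° and 8.1486′; 80 + 8.1486/60 = 80.1358100
  S ⇒ negate
  Longitude: degrees = first 3 digits = 62, minutes = 14.2694; 62 + 14.2694/60 = 62.2378233
  hemisphere W, so the sign is −
Point 4:
  Lat: degrees = first 2 digits = 30, minutes = 14.94377; 30 + 14.94377/60 = 30.2490628
  S ⇒ negate
  Longitude: degrees = first 3 digits = 100, minutes = 48.645; 100 + 48.645/60 = 100.8107500
  E → positive

1. 89.981650, -45.415517
2. 10.920972, 179.224477
3. -80.135810, -62.237823
4. -30.249063, 100.810750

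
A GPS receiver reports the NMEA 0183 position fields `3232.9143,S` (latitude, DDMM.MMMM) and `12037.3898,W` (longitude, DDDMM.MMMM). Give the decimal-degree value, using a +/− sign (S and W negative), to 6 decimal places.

-32.548572, -120.623163

φ: split at 2 digits → 32° and 32.9143′; 32 + 32.9143/60 = 32.5485717
hemisphere S, so the sign is −
λ: split at 3 digits → 120° and 37.3898′; 120 + 37.3898/60 = 120.6231633
W → negative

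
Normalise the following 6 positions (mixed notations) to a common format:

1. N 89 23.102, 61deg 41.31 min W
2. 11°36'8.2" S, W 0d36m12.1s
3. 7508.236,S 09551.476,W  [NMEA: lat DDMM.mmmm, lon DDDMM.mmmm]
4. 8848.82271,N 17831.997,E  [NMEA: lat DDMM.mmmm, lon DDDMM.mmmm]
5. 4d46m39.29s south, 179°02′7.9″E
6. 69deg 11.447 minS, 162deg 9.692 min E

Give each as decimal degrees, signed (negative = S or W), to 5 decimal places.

Point 1:
  Lat: 89 + 23.102/60 = 89.385033
  N → positive
  Lon: 61 + 41.31/60 = 61.688500
  W ⇒ negate
Point 2:
  φ: 11° + 36/60 + 8.2/3600 = 11 + 0.600000 + 0.002278 = 11.602278
  hemisphere S, so the sign is −
  Longitude: 36′ + 12.1″ = 36.20167′; 0 + 36.20167/60 = 0.603361
  W ⇒ negate
Point 3:
  φ: split at 2 digits → 75° and 8.236′; 75 + 8.236/60 = 75.137267
  hemisphere S, so the sign is −
  λ: degrees = first 3 digits = 95, minutes = 51.476; 95 + 51.476/60 = 95.857933
  W ⇒ negate
Point 4:
  φ: degrees = first 2 digits = 88, minutes = 48.82271; 88 + 48.82271/60 = 88.813712
  N ⇒ keep positive
  Longitude: degrees = first 3 digits = 178, minutes = 31.997; 178 + 31.997/60 = 178.533283
  E ⇒ keep positive
Point 5:
  φ: 4° + 46/60 + 39.29/3600 = 4 + 0.766667 + 0.010914 = 4.777581
  S ⇒ negate
  Lon: 179° + 2/60 + 7.9/3600 = 179 + 0.033333 + 0.002194 = 179.035528
  E ⇒ keep positive
Point 6:
  Latitude: 11.447′ = 0.190783°; total 69.190783
  S → negative
  Longitude: 9.692′ = 0.161533°; total 162.161533
  E → positive

1. 89.38503, -61.68850
2. -11.60228, -0.60336
3. -75.13727, -95.85793
4. 88.81371, 178.53328
5. -4.77758, 179.03553
6. -69.19078, 162.16153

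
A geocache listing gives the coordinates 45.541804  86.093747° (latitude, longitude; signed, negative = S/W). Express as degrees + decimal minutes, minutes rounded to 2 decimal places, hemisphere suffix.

45° 32.51′ N, 86° 5.62′ E

Latitude: minutes = (45.541804 − 45) × 60 = 32.5082
λ: minutes = (86.093747 − 86) × 60 = 5.6248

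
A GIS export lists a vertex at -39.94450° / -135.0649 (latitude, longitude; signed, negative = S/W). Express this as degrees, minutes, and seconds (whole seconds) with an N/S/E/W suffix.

39°56′40″ S, 135°03′54″ W

Latitude is negative → S; |value| = 39.944500
Lat: 0.944500° → 56.67000′; 0.67000 × 60 = 40.20″
Longitude is negative → W; |value| = 135.064900
Longitude: whole degrees 135; 3.89400′ → 3′ and 53.64″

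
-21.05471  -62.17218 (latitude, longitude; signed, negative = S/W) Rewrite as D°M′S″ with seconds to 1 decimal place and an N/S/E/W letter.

Latitude is negative → S; |value| = 21.054710
Lat: 0.054710 × 60 = 3.28260′ → 3′, remainder × 60 = 16.956″
Longitude is negative → W; |value| = 62.172180
Longitude: 0.172180° → 10.33080′; 0.33080 × 60 = 19.848″

21°03′17.0″ S, 62°10′19.8″ W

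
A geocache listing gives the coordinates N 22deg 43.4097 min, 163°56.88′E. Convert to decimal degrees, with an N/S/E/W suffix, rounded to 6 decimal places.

22.723495° N, 163.948000° E

Latitude: 43.4097′ = 0.723495°; total 22.7234950
Longitude: 56.88′ = 0.948000°; total 163.9480000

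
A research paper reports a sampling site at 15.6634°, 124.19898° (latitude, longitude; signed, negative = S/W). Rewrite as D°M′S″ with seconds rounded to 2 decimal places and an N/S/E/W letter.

φ: 0.663400 × 60 = 39.80400′ → 39′, remainder × 60 = 48.2400″
Longitude: 0.198980° → 11.93880′; 0.93880 × 60 = 56.3280″

15°39′48.24″ N, 124°11′56.33″ E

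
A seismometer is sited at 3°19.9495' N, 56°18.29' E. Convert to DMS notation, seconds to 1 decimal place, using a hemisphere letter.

3°19′57.0″ N, 56°18′17.4″ E

φ: fractional minutes 0.94950 × 60 = 56.970″
λ: fractional minutes 0.29000 × 60 = 17.400″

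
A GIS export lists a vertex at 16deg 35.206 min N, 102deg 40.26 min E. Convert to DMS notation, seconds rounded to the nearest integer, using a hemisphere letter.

16°35′12″ N, 102°40′16″ E

Latitude: fractional minutes 0.20600 × 60 = 12.36″
λ: 40.26000′ → 40′ and 0.26000 × 60 = 15.60″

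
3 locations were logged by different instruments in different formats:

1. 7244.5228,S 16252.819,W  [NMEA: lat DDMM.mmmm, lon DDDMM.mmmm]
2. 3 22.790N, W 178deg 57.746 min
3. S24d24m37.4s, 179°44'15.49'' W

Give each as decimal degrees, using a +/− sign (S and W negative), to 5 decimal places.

Point 1:
  Latitude: degrees = first 2 digits = 72, minutes = 44.5228; 72 + 44.5228/60 = 72.742047
  hemisphere S, so the sign is −
  λ: degrees = first 3 digits = 162, minutes = 52.819; 162 + 52.819/60 = 162.880317
  W ⇒ negate
Point 2:
  Lat: 22.79′ = 0.379833°; total 3.379833
  N → positive
  Lon: 178 + 57.746/60 = 178.962433
  W ⇒ negate
Point 3:
  φ: 24° + 24/60 + 37.4/3600 = 24 + 0.400000 + 0.010389 = 24.410389
  hemisphere S, so the sign is −
  Lon: 44′ + 15.49″ = 44.25817′; 179 + 44.25817/60 = 179.737636
  hemisphere W, so the sign is −

1. -72.74205, -162.88032
2. 3.37983, -178.96243
3. -24.41039, -179.73764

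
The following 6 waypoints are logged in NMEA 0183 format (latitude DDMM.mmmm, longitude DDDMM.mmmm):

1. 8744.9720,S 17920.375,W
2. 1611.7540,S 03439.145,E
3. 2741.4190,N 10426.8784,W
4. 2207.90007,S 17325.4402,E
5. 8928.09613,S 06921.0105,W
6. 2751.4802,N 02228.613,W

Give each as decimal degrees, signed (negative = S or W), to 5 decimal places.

Point 1:
  Latitude: split at 2 digits → 87° and 44.972′; 87 + 44.972/60 = 87.749533
  S → negative
  Longitude: degrees = first 3 digits = 179, minutes = 20.375; 179 + 20.375/60 = 179.339583
  W ⇒ negate
Point 2:
  φ: degrees = first 2 digits = 16, minutes = 11.754; 16 + 11.754/60 = 16.195900
  S ⇒ negate
  Lon: split at 3 digits → 034° and 39.145′; 34 + 39.145/60 = 34.652417
  E ⇒ keep positive
Point 3:
  φ: split at 2 digits → 27° and 41.419′; 27 + 41.419/60 = 27.690317
  N → positive
  λ: degrees = first 3 digits = 104, minutes = 26.8784; 104 + 26.8784/60 = 104.447973
  W → negative
Point 4:
  Lat: split at 2 digits → 22° and 7.90007′; 22 + 7.90007/60 = 22.131668
  hemisphere S, so the sign is −
  λ: degrees = first 3 digits = 173, minutes = 25.4402; 173 + 25.4402/60 = 173.424003
  E → positive
Point 5:
  Lat: split at 2 digits → 89° and 28.09613′; 89 + 28.09613/60 = 89.468269
  S → negative
  Longitude: split at 3 digits → 069° and 21.0105′; 69 + 21.0105/60 = 69.350175
  W ⇒ negate
Point 6:
  Lat: degrees = first 2 digits = 27, minutes = 51.4802; 27 + 51.4802/60 = 27.858003
  N → positive
  Lon: degrees = first 3 digits = 22, minutes = 28.613; 22 + 28.613/60 = 22.476883
  hemisphere W, so the sign is −

1. -87.74953, -179.33958
2. -16.19590, 34.65242
3. 27.69032, -104.44797
4. -22.13167, 173.42400
5. -89.46827, -69.35018
6. 27.85800, -22.47688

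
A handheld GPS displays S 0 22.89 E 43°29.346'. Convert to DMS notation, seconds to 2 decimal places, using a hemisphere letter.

Lat: fractional minutes 0.89000 × 60 = 53.4000″
λ: fractional minutes 0.34600 × 60 = 20.7600″

0°22′53.40″ S, 43°29′20.76″ E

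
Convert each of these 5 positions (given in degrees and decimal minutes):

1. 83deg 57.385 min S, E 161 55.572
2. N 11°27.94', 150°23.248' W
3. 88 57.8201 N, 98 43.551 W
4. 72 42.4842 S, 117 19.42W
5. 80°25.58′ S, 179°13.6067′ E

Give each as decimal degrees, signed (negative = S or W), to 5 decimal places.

1. -83.95642, 161.92620
2. 11.46567, -150.38747
3. 88.96367, -98.72585
4. -72.70807, -117.32367
5. -80.42633, 179.22678

Point 1:
  φ: 83 + 57.385/60 = 83.956417
  S ⇒ negate
  Longitude: 55.572′ = 0.926200°; total 161.926200
  E → positive
Point 2:
  Latitude: 11 + 27.94/60 = 11.465667
  N ⇒ keep positive
  λ: 23.248′ = 0.387467°; total 150.387467
  hemisphere W, so the sign is −
Point 3:
  Lat: 88 + 57.8201/60 = 88.963668
  N ⇒ keep positive
  Lon: 98 + 43.551/60 = 98.725850
  W ⇒ negate
Point 4:
  φ: 72 + 42.4842/60 = 72.708070
  S → negative
  Longitude: 117 + 19.42/60 = 117.323667
  W → negative
Point 5:
  φ: 25.58′ = 0.426333°; total 80.426333
  hemisphere S, so the sign is −
  Lon: 13.6067′ = 0.226778°; total 179.226778
  E ⇒ keep positive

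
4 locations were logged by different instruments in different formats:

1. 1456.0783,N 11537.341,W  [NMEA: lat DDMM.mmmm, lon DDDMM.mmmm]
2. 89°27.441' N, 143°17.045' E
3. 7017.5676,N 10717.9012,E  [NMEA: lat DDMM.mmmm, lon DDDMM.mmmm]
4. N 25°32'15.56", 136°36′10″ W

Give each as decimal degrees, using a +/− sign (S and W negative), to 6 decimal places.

Point 1:
  φ: split at 2 digits → 14° and 56.0783′; 14 + 56.0783/60 = 14.9346383
  N ⇒ keep positive
  λ: degrees = first 3 digits = 115, minutes = 37.341; 115 + 37.341/60 = 115.6223500
  W → negative
Point 2:
  φ: 27.441′ = 0.457350°; total 89.4573500
  N ⇒ keep positive
  Lon: 17.045′ = 0.284083°; total 143.2840833
  E → positive
Point 3:
  Lat: degrees = first 2 digits = 70, minutes = 17.5676; 70 + 17.5676/60 = 70.2927933
  N → positive
  Lon: degrees = first 3 digits = 107, minutes = 17.9012; 107 + 17.9012/60 = 107.2983533
  E ⇒ keep positive
Point 4:
  Lat: 25° + 32/60 + 15.56/3600 = 25 + 0.533333 + 0.004322 = 25.5376556
  N ⇒ keep positive
  Lon: 136° + 36/60 + 10/3600 = 136 + 0.600000 + 0.002778 = 136.6027778
  hemisphere W, so the sign is −

1. 14.934638, -115.622350
2. 89.457350, 143.284083
3. 70.292793, 107.298353
4. 25.537656, -136.602778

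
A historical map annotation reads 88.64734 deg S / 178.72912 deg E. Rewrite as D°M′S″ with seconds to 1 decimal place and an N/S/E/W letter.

88°38′50.4″ S, 178°43′44.8″ E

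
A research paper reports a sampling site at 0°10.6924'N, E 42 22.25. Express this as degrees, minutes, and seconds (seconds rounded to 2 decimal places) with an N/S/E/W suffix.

0°10′41.54″ N, 42°22′15.00″ E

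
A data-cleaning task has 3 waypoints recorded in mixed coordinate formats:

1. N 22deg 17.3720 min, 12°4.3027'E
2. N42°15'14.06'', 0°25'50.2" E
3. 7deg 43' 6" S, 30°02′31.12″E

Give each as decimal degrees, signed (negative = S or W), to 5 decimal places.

1. 22.28953, 12.07171
2. 42.25391, 0.43061
3. -7.71833, 30.04198

Point 1:
  Latitude: 17.372′ = 0.289533°; total 22.289533
  N ⇒ keep positive
  Longitude: 4.3027′ = 0.071712°; total 12.071712
  E → positive
Point 2:
  Lat: 42° + 15/60 + 14.06/3600 = 42 + 0.250000 + 0.003906 = 42.253906
  N → positive
  λ: 25′ + 50.2″ = 25.83667′; 0 + 25.83667/60 = 0.430611
  E → positive
Point 3:
  Latitude: 7 + 43/60 + 6/3600 = 7.718333
  hemisphere S, so the sign is −
  λ: 30° + 2/60 + 31.12/3600 = 30 + 0.033333 + 0.008644 = 30.041978
  E → positive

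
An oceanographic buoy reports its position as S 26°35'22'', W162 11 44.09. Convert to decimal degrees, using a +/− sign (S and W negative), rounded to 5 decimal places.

Lat: 35′ + 22″ = 35.36667′; 26 + 35.36667/60 = 26.589444
S → negative
Lon: 11′ + 44.09″ = 11.73483′; 162 + 11.73483/60 = 162.195581
W → negative

-26.58944, -162.19558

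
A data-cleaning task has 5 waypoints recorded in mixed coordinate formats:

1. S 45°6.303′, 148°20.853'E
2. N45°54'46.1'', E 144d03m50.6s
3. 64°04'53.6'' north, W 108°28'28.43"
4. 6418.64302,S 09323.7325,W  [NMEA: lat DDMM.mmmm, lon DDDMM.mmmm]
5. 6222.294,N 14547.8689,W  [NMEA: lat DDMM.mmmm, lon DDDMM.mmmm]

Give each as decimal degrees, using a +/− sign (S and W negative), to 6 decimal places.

Point 1:
  φ: 45 + 6.303/60 = 45.1050500
  S ⇒ negate
  Lon: 20.853′ = 0.347550°; total 148.3475500
  E ⇒ keep positive
Point 2:
  φ: 54′ + 46.1″ = 54.76833′; 45 + 54.76833/60 = 45.9128056
  N ⇒ keep positive
  λ: 144 + 3/60 + 50.6/3600 = 144.0640556
  E → positive
Point 3:
  φ: 64 + 4/60 + 53.6/3600 = 64.0815556
  N → positive
  Longitude: 28′ + 28.43″ = 28.47383′; 108 + 28.47383/60 = 108.4745639
  hemisphere W, so the sign is −
Point 4:
  φ: degrees = first 2 digits = 64, minutes = 18.64302; 64 + 18.64302/60 = 64.3107170
  S ⇒ negate
  Lon: degrees = first 3 digits = 93, minutes = 23.7325; 93 + 23.7325/60 = 93.3955417
  W ⇒ negate
Point 5:
  φ: degrees = first 2 digits = 62, minutes = 22.294; 62 + 22.294/60 = 62.3715667
  N → positive
  Lon: split at 3 digits → 145° and 47.8689′; 145 + 47.8689/60 = 145.7978150
  hemisphere W, so the sign is −

1. -45.105050, 148.347550
2. 45.912806, 144.064056
3. 64.081556, -108.474564
4. -64.310717, -93.395542
5. 62.371567, -145.797815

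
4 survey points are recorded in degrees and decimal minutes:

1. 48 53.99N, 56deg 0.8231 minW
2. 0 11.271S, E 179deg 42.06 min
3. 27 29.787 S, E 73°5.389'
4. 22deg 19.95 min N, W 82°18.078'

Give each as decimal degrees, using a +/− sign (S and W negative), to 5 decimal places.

1. 48.89983, -56.01372
2. -0.18785, 179.70100
3. -27.49645, 73.08982
4. 22.33250, -82.30130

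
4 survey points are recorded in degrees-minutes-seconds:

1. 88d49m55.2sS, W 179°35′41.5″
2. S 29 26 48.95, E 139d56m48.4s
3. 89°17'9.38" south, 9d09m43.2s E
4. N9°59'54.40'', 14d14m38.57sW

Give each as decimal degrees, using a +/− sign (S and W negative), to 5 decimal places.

1. -88.83200, -179.59486
2. -29.44693, 139.94678
3. -89.28594, 9.16200
4. 9.99844, -14.24405

Point 1:
  φ: 88° + 49/60 + 55.2/3600 = 88 + 0.816667 + 0.015333 = 88.832000
  S → negative
  Lon: 179 + 35/60 + 41.5/3600 = 179.594861
  hemisphere W, so the sign is −
Point 2:
  Lat: 26′ + 48.95″ = 26.81583′; 29 + 26.81583/60 = 29.446931
  hemisphere S, so the sign is −
  Longitude: 139 + 56/60 + 48.4/3600 = 139.946778
  E ⇒ keep positive
Point 3:
  φ: 17′ + 9.38″ = 17.15633′; 89 + 17.15633/60 = 89.285939
  hemisphere S, so the sign is −
  Longitude: 9′ + 43.2″ = 9.72000′; 9 + 9.72000/60 = 9.162000
  E ⇒ keep positive
Point 4:
  φ: 9° + 59/60 + 54.4/3600 = 9 + 0.983333 + 0.015111 = 9.998444
  N ⇒ keep positive
  Longitude: 14′ + 38.57″ = 14.64283′; 14 + 14.64283/60 = 14.244047
  hemisphere W, so the sign is −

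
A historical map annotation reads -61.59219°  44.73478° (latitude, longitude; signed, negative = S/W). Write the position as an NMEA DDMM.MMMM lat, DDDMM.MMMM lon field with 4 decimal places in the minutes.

Latitude is negative → S; |value| = 61.592190
Lat: fractional part 0.592190 → 35.531400 minutes
Longitude: fractional part 0.734780 → 44.086800 minutes

6135.5314,S / 04444.0868,E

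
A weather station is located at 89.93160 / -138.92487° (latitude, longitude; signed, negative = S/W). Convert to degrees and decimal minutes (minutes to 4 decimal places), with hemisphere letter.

φ: 89° + 0.931600 × 60 = 89° 55.896000′
Longitude is negative → W; |value| = 138.924870
λ: 138° + 0.924870 × 60 = 138° 55.492200′

89° 55.8960′ N, 138° 55.4922′ W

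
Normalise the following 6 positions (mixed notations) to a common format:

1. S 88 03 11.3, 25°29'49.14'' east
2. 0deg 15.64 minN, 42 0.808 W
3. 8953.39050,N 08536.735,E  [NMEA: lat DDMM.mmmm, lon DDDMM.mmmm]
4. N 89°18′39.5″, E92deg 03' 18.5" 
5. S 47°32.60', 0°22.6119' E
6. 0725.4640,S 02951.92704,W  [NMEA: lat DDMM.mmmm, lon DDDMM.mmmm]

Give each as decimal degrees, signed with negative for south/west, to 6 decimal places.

1. -88.053139, 25.496983
2. 0.260667, -42.013467
3. 89.889842, 85.612250
4. 89.310972, 92.055139
5. -47.543333, 0.376865
6. -7.424400, -29.865451

Point 1:
  Latitude: 88 + 3/60 + 11.3/3600 = 88.0531389
  S ⇒ negate
  Longitude: 25° + 29/60 + 49.14/3600 = 25 + 0.483333 + 0.013650 = 25.4969833
  E → positive
Point 2:
  φ: 0 + 15.64/60 = 0.2606667
  N → positive
  Lon: 42 + 0.808/60 = 42.0134667
  W ⇒ negate
Point 3:
  Latitude: split at 2 digits → 89° and 53.3905′; 89 + 53.3905/60 = 89.8898417
  N ⇒ keep positive
  λ: degrees = first 3 digits = 85, minutes = 36.735; 85 + 36.735/60 = 85.6122500
  E → positive
Point 4:
  Lat: 18′ + 39.5″ = 18.65833′; 89 + 18.65833/60 = 89.3109722
  N ⇒ keep positive
  Lon: 92° + 3/60 + 18.5/3600 = 92 + 0.050000 + 0.005139 = 92.0551389
  E ⇒ keep positive
Point 5:
  Lat: 47 + 32.6/60 = 47.5433333
  hemisphere S, so the sign is −
  λ: 22.6119′ = 0.376865°; total 0.3768650
  E ⇒ keep positive
Point 6:
  Lat: degrees = first 2 digits = 7, minutes = 25.464; 7 + 25.464/60 = 7.4244000
  S → negative
  Longitude: degrees = first 3 digits = 29, minutes = 51.92704; 29 + 51.92704/60 = 29.8654507
  hemisphere W, so the sign is −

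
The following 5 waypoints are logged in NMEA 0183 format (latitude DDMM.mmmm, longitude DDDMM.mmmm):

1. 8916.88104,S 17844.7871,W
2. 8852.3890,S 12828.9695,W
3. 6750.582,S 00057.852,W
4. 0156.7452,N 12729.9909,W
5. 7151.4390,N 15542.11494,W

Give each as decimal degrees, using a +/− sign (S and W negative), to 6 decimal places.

1. -89.281351, -178.746452
2. -88.873150, -128.482825
3. -67.843033, -0.964200
4. 1.945753, -127.499848
5. 71.857317, -155.701916

Point 1:
  Latitude: degrees = first 2 digits = 89, minutes = 16.88104; 89 + 16.88104/60 = 89.2813507
  hemisphere S, so the sign is −
  Lon: split at 3 digits → 178° and 44.7871′; 178 + 44.7871/60 = 178.7464517
  W → negative
Point 2:
  φ: degrees = first 2 digits = 88, minutes = 52.389; 88 + 52.389/60 = 88.8731500
  S ⇒ negate
  Lon: split at 3 digits → 128° and 28.9695′; 128 + 28.9695/60 = 128.4828250
  W ⇒ negate
Point 3:
  Latitude: split at 2 digits → 67° and 50.582′; 67 + 50.582/60 = 67.8430333
  S ⇒ negate
  λ: split at 3 digits → 000° and 57.852′; 0 + 57.852/60 = 0.9642000
  W ⇒ negate
Point 4:
  Latitude: degrees = first 2 digits = 1, minutes = 56.7452; 1 + 56.7452/60 = 1.9457533
  N ⇒ keep positive
  λ: degrees = first 3 digits = 127, minutes = 29.9909; 127 + 29.9909/60 = 127.4998483
  hemisphere W, so the sign is −
Point 5:
  φ: degrees = first 2 digits = 71, minutes = 51.439; 71 + 51.439/60 = 71.8573167
  N ⇒ keep positive
  Lon: degrees = first 3 digits = 155, minutes = 42.11494; 155 + 42.11494/60 = 155.7019157
  hemisphere W, so the sign is −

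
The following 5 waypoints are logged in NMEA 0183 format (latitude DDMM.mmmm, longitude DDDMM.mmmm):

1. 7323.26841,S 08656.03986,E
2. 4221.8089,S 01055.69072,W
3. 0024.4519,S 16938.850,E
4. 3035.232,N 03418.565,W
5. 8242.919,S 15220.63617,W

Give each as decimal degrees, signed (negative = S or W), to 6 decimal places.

Point 1:
  Latitude: split at 2 digits → 73° and 23.26841′; 73 + 23.26841/60 = 73.3878068
  S ⇒ negate
  Longitude: degrees = first 3 digits = 86, minutes = 56.03986; 86 + 56.03986/60 = 86.9339977
  E → positive
Point 2:
  Lat: degrees = first 2 digits = 42, minutes = 21.8089; 42 + 21.8089/60 = 42.3634817
  hemisphere S, so the sign is −
  Lon: degrees = first 3 digits = 10, minutes = 55.69072; 10 + 55.69072/60 = 10.9281787
  W → negative
Point 3:
  φ: degrees = first 2 digits = 0, minutes = 24.4519; 0 + 24.4519/60 = 0.4075317
  S ⇒ negate
  Lon: degrees = first 3 digits = 169, minutes = 38.85; 169 + 38.85/60 = 169.6475000
  E ⇒ keep positive
Point 4:
  Lat: degrees = first 2 digits = 30, minutes = 35.232; 30 + 35.232/60 = 30.5872000
  N → positive
  λ: degrees = first 3 digits = 34, minutes = 18.565; 34 + 18.565/60 = 34.3094167
  hemisphere W, so the sign is −
Point 5:
  φ: split at 2 digits → 82° and 42.919′; 82 + 42.919/60 = 82.7153167
  hemisphere S, so the sign is −
  Longitude: split at 3 digits → 152° and 20.63617′; 152 + 20.63617/60 = 152.3439362
  W ⇒ negate

1. -73.387807, 86.933998
2. -42.363482, -10.928179
3. -0.407532, 169.647500
4. 30.587200, -34.309417
5. -82.715317, -152.343936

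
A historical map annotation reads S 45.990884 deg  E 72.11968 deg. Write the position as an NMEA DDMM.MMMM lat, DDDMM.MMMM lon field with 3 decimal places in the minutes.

4559.453,S / 07207.181,E

φ: minutes = (45.990884 − 45) × 60 = 59.45304
Lon: 72° + 0.119680 × 60 = 72° 7.18080′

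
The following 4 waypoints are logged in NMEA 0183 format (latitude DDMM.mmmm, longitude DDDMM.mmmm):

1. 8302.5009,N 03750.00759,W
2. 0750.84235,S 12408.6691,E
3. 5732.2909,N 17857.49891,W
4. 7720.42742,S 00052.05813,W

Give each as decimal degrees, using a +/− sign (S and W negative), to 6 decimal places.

Point 1:
  φ: split at 2 digits → 83° and 2.5009′; 83 + 2.5009/60 = 83.0416817
  N ⇒ keep positive
  Longitude: split at 3 digits → 037° and 50.00759′; 37 + 50.00759/60 = 37.8334598
  W ⇒ negate
Point 2:
  φ: degrees = first 2 digits = 7, minutes = 50.84235; 7 + 50.84235/60 = 7.8473725
  S ⇒ negate
  λ: degrees = first 3 digits = 124, minutes = 8.6691; 124 + 8.6691/60 = 124.1444850
  E → positive
Point 3:
  Latitude: degrees = first 2 digits = 57, minutes = 32.2909; 57 + 32.2909/60 = 57.5381817
  N ⇒ keep positive
  λ: degrees = first 3 digits = 178, minutes = 57.49891; 178 + 57.49891/60 = 178.9583152
  hemisphere W, so the sign is −
Point 4:
  φ: split at 2 digits → 77° and 20.42742′; 77 + 20.42742/60 = 77.3404570
  S → negative
  Lon: degrees = first 3 digits = 0, minutes = 52.05813; 0 + 52.05813/60 = 0.8676355
  hemisphere W, so the sign is −

1. 83.041682, -37.833460
2. -7.847373, 124.144485
3. 57.538182, -178.958315
4. -77.340457, -0.867636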